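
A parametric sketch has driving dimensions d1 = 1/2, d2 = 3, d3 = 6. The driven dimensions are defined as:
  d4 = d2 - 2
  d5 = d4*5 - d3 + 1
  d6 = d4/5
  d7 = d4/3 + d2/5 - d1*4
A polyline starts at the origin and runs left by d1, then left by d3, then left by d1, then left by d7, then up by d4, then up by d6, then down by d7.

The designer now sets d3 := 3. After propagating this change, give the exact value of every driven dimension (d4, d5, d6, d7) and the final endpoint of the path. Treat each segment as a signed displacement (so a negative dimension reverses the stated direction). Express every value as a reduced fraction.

d4 = 1
d5 = 3
d6 = 1/5
d7 = -16/15
endpoint = (-44/15, 34/15)

Apply edit: d3 := 3
  d4 = d2 - 2 = 1
  d5 = d4*5 - d3 + 1 = 3
  d6 = d4/5 = 1/5
  d7 = d4/3 + d2/5 - d1*4 = -16/15
Walk from origin (0, 0):
  seg 1: left by d1 = 1/2 → (-1/2, 0)
  seg 2: left by d3 = 3 → (-7/2, 0)
  seg 3: left by d1 = 1/2 → (-4, 0)
  seg 4: left by d7 = -16/15 → (-44/15, 0)
  seg 5: up by d4 = 1 → (-44/15, 1)
  seg 6: up by d6 = 1/5 → (-44/15, 6/5)
  seg 7: down by d7 = -16/15 → (-44/15, 34/15)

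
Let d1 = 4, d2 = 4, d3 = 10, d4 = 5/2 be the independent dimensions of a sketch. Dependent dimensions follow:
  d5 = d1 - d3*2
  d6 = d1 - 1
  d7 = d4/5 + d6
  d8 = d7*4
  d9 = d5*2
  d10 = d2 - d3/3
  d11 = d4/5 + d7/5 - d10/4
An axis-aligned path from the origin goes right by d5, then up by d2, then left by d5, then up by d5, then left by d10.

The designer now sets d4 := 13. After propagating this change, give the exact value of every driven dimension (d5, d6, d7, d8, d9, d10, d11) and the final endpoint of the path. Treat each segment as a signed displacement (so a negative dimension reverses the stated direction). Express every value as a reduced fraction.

d5 = -16
d6 = 3
d7 = 28/5
d8 = 112/5
d9 = -32
d10 = 2/3
d11 = 533/150
endpoint = (-2/3, -12)

Apply edit: d4 := 13
  d5 = d1 - d3*2 = -16
  d6 = d1 - 1 = 3
  d7 = d4/5 + d6 = 28/5
  d8 = d7*4 = 112/5
  d9 = d5*2 = -32
  d10 = d2 - d3/3 = 2/3
  d11 = d4/5 + d7/5 - d10/4 = 533/150
Walk from origin (0, 0):
  seg 1: right by d5 = -16 → (-16, 0)
  seg 2: up by d2 = 4 → (-16, 4)
  seg 3: left by d5 = -16 → (0, 4)
  seg 4: up by d5 = -16 → (0, -12)
  seg 5: left by d10 = 2/3 → (-2/3, -12)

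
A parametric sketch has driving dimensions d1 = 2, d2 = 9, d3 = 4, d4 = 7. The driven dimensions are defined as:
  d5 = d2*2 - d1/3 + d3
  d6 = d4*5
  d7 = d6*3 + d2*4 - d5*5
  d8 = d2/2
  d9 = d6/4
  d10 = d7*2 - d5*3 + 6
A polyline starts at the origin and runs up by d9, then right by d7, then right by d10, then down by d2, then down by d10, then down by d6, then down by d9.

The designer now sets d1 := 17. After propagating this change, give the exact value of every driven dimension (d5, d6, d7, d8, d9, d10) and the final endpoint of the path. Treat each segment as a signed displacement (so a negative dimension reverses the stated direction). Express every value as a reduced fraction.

d5 = 49/3
d6 = 35
d7 = 178/3
d8 = 9/2
d9 = 35/4
d10 = 227/3
endpoint = (135, -359/3)

Apply edit: d1 := 17
  d5 = d2*2 - d1/3 + d3 = 49/3
  d6 = d4*5 = 35
  d7 = d6*3 + d2*4 - d5*5 = 178/3
  d8 = d2/2 = 9/2
  d9 = d6/4 = 35/4
  d10 = d7*2 - d5*3 + 6 = 227/3
Walk from origin (0, 0):
  seg 1: up by d9 = 35/4 → (0, 35/4)
  seg 2: right by d7 = 178/3 → (178/3, 35/4)
  seg 3: right by d10 = 227/3 → (135, 35/4)
  seg 4: down by d2 = 9 → (135, -1/4)
  seg 5: down by d10 = 227/3 → (135, -911/12)
  seg 6: down by d6 = 35 → (135, -1331/12)
  seg 7: down by d9 = 35/4 → (135, -359/3)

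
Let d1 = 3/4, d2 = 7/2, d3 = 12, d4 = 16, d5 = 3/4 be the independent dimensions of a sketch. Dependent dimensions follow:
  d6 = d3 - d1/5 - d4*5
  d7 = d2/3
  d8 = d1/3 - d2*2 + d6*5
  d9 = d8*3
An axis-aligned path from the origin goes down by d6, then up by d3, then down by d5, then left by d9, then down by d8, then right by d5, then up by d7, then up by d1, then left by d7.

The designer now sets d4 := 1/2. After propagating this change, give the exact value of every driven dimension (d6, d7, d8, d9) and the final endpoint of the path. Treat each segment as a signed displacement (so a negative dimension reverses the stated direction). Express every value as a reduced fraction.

d6 = 187/20
d7 = 7/6
d8 = 40
d9 = 120
endpoint = (-1445/12, -2171/60)

Apply edit: d4 := 1/2
  d6 = d3 - d1/5 - d4*5 = 187/20
  d7 = d2/3 = 7/6
  d8 = d1/3 - d2*2 + d6*5 = 40
  d9 = d8*3 = 120
Walk from origin (0, 0):
  seg 1: down by d6 = 187/20 → (0, -187/20)
  seg 2: up by d3 = 12 → (0, 53/20)
  seg 3: down by d5 = 3/4 → (0, 19/10)
  seg 4: left by d9 = 120 → (-120, 19/10)
  seg 5: down by d8 = 40 → (-120, -381/10)
  seg 6: right by d5 = 3/4 → (-477/4, -381/10)
  seg 7: up by d7 = 7/6 → (-477/4, -554/15)
  seg 8: up by d1 = 3/4 → (-477/4, -2171/60)
  seg 9: left by d7 = 7/6 → (-1445/12, -2171/60)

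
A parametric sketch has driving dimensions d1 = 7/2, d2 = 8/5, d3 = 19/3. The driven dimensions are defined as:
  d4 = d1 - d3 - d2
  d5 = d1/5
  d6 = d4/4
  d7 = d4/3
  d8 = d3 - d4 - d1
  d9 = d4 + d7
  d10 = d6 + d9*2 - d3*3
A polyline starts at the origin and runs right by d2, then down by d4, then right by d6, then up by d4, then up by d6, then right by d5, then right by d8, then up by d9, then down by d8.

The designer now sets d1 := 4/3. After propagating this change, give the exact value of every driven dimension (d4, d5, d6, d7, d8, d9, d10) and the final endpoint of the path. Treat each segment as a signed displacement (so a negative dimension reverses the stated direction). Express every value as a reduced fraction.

d4 = -33/5
d5 = 4/15
d6 = -33/20
d7 = -11/5
d8 = 58/5
d9 = -44/5
d10 = -153/4
endpoint = (709/60, -441/20)

Apply edit: d1 := 4/3
  d4 = d1 - d3 - d2 = -33/5
  d5 = d1/5 = 4/15
  d6 = d4/4 = -33/20
  d7 = d4/3 = -11/5
  d8 = d3 - d4 - d1 = 58/5
  d9 = d4 + d7 = -44/5
  d10 = d6 + d9*2 - d3*3 = -153/4
Walk from origin (0, 0):
  seg 1: right by d2 = 8/5 → (8/5, 0)
  seg 2: down by d4 = -33/5 → (8/5, 33/5)
  seg 3: right by d6 = -33/20 → (-1/20, 33/5)
  seg 4: up by d4 = -33/5 → (-1/20, 0)
  seg 5: up by d6 = -33/20 → (-1/20, -33/20)
  seg 6: right by d5 = 4/15 → (13/60, -33/20)
  seg 7: right by d8 = 58/5 → (709/60, -33/20)
  seg 8: up by d9 = -44/5 → (709/60, -209/20)
  seg 9: down by d8 = 58/5 → (709/60, -441/20)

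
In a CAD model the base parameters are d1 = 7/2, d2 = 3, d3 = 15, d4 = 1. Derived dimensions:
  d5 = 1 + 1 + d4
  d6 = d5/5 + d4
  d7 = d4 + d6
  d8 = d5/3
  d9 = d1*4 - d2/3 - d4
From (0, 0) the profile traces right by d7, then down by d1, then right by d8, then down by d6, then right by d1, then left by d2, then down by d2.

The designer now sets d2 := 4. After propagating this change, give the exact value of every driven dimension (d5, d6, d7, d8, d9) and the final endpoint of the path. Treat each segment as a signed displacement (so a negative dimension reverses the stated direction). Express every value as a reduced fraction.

Apply edit: d2 := 4
  d5 = 1 + 1 + d4 = 3
  d6 = d5/5 + d4 = 8/5
  d7 = d4 + d6 = 13/5
  d8 = d5/3 = 1
  d9 = d1*4 - d2/3 - d4 = 35/3
Walk from origin (0, 0):
  seg 1: right by d7 = 13/5 → (13/5, 0)
  seg 2: down by d1 = 7/2 → (13/5, -7/2)
  seg 3: right by d8 = 1 → (18/5, -7/2)
  seg 4: down by d6 = 8/5 → (18/5, -51/10)
  seg 5: right by d1 = 7/2 → (71/10, -51/10)
  seg 6: left by d2 = 4 → (31/10, -51/10)
  seg 7: down by d2 = 4 → (31/10, -91/10)

d5 = 3
d6 = 8/5
d7 = 13/5
d8 = 1
d9 = 35/3
endpoint = (31/10, -91/10)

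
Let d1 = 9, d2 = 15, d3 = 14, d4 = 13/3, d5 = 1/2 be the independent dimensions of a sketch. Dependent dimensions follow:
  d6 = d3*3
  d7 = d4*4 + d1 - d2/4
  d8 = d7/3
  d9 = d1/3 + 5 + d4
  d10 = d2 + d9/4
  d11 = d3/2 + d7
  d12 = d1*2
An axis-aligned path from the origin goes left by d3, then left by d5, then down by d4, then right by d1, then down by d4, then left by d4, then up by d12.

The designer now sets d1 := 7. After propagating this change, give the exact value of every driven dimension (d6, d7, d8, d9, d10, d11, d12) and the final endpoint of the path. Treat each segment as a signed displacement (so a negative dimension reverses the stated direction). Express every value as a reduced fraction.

Apply edit: d1 := 7
  d6 = d3*3 = 42
  d7 = d4*4 + d1 - d2/4 = 247/12
  d8 = d7/3 = 247/36
  d9 = d1/3 + 5 + d4 = 35/3
  d10 = d2 + d9/4 = 215/12
  d11 = d3/2 + d7 = 331/12
  d12 = d1*2 = 14
Walk from origin (0, 0):
  seg 1: left by d3 = 14 → (-14, 0)
  seg 2: left by d5 = 1/2 → (-29/2, 0)
  seg 3: down by d4 = 13/3 → (-29/2, -13/3)
  seg 4: right by d1 = 7 → (-15/2, -13/3)
  seg 5: down by d4 = 13/3 → (-15/2, -26/3)
  seg 6: left by d4 = 13/3 → (-71/6, -26/3)
  seg 7: up by d12 = 14 → (-71/6, 16/3)

d6 = 42
d7 = 247/12
d8 = 247/36
d9 = 35/3
d10 = 215/12
d11 = 331/12
d12 = 14
endpoint = (-71/6, 16/3)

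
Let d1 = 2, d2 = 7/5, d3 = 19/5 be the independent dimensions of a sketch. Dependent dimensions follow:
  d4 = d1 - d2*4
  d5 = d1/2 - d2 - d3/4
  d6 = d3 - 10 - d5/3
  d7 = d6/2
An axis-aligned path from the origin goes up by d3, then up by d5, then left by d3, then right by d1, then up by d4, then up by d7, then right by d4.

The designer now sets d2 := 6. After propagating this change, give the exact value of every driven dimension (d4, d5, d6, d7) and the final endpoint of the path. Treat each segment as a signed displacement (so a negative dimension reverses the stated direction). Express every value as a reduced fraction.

Apply edit: d2 := 6
  d4 = d1 - d2*4 = -22
  d5 = d1/2 - d2 - d3/4 = -119/20
  d6 = d3 - 10 - d5/3 = -253/60
  d7 = d6/2 = -253/120
Walk from origin (0, 0):
  seg 1: up by d3 = 19/5 → (0, 19/5)
  seg 2: up by d5 = -119/20 → (0, -43/20)
  seg 3: left by d3 = 19/5 → (-19/5, -43/20)
  seg 4: right by d1 = 2 → (-9/5, -43/20)
  seg 5: up by d4 = -22 → (-9/5, -483/20)
  seg 6: up by d7 = -253/120 → (-9/5, -3151/120)
  seg 7: right by d4 = -22 → (-119/5, -3151/120)

d4 = -22
d5 = -119/20
d6 = -253/60
d7 = -253/120
endpoint = (-119/5, -3151/120)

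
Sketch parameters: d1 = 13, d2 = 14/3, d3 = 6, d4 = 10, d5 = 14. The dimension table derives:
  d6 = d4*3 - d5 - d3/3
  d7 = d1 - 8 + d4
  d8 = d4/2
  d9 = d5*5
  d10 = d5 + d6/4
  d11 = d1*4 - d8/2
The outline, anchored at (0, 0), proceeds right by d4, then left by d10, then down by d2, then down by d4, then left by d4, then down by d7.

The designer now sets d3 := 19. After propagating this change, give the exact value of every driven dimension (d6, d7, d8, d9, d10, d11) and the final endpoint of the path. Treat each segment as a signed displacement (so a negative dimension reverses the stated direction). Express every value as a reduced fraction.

d6 = 29/3
d7 = 15
d8 = 5
d9 = 70
d10 = 197/12
d11 = 99/2
endpoint = (-197/12, -89/3)

Apply edit: d3 := 19
  d6 = d4*3 - d5 - d3/3 = 29/3
  d7 = d1 - 8 + d4 = 15
  d8 = d4/2 = 5
  d9 = d5*5 = 70
  d10 = d5 + d6/4 = 197/12
  d11 = d1*4 - d8/2 = 99/2
Walk from origin (0, 0):
  seg 1: right by d4 = 10 → (10, 0)
  seg 2: left by d10 = 197/12 → (-77/12, 0)
  seg 3: down by d2 = 14/3 → (-77/12, -14/3)
  seg 4: down by d4 = 10 → (-77/12, -44/3)
  seg 5: left by d4 = 10 → (-197/12, -44/3)
  seg 6: down by d7 = 15 → (-197/12, -89/3)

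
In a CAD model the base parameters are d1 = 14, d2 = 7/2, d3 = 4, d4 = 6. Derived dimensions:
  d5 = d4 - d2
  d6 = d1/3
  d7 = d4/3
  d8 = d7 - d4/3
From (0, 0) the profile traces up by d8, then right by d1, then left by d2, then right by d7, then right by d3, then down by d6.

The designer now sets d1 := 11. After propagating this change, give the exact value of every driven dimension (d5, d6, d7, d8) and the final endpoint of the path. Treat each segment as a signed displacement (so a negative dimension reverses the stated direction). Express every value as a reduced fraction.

Apply edit: d1 := 11
  d5 = d4 - d2 = 5/2
  d6 = d1/3 = 11/3
  d7 = d4/3 = 2
  d8 = d7 - d4/3 = 0
Walk from origin (0, 0):
  seg 1: up by d8 = 0 → (0, 0)
  seg 2: right by d1 = 11 → (11, 0)
  seg 3: left by d2 = 7/2 → (15/2, 0)
  seg 4: right by d7 = 2 → (19/2, 0)
  seg 5: right by d3 = 4 → (27/2, 0)
  seg 6: down by d6 = 11/3 → (27/2, -11/3)

d5 = 5/2
d6 = 11/3
d7 = 2
d8 = 0
endpoint = (27/2, -11/3)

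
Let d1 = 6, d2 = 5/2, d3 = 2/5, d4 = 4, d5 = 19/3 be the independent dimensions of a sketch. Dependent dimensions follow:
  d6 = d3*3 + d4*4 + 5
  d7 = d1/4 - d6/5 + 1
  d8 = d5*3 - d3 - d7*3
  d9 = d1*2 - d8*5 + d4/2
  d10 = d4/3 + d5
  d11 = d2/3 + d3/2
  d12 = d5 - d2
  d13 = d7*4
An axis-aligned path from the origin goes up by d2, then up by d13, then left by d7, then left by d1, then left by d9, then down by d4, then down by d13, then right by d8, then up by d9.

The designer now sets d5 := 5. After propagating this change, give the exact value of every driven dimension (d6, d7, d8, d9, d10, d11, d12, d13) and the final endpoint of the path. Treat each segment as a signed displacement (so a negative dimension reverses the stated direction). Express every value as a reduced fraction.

Apply edit: d5 := 5
  d6 = d3*3 + d4*4 + 5 = 111/5
  d7 = d1/4 - d6/5 + 1 = -97/50
  d8 = d5*3 - d3 - d7*3 = 1021/50
  d9 = d1*2 - d8*5 + d4/2 = -881/10
  d10 = d4/3 + d5 = 19/3
  d11 = d2/3 + d3/2 = 31/30
  d12 = d5 - d2 = 5/2
  d13 = d7*4 = -194/25
Walk from origin (0, 0):
  seg 1: up by d2 = 5/2 → (0, 5/2)
  seg 2: up by d13 = -194/25 → (0, -263/50)
  seg 3: left by d7 = -97/50 → (97/50, -263/50)
  seg 4: left by d1 = 6 → (-203/50, -263/50)
  seg 5: left by d9 = -881/10 → (2101/25, -263/50)
  seg 6: down by d4 = 4 → (2101/25, -463/50)
  seg 7: down by d13 = -194/25 → (2101/25, -3/2)
  seg 8: right by d8 = 1021/50 → (5223/50, -3/2)
  seg 9: up by d9 = -881/10 → (5223/50, -448/5)

d6 = 111/5
d7 = -97/50
d8 = 1021/50
d9 = -881/10
d10 = 19/3
d11 = 31/30
d12 = 5/2
d13 = -194/25
endpoint = (5223/50, -448/5)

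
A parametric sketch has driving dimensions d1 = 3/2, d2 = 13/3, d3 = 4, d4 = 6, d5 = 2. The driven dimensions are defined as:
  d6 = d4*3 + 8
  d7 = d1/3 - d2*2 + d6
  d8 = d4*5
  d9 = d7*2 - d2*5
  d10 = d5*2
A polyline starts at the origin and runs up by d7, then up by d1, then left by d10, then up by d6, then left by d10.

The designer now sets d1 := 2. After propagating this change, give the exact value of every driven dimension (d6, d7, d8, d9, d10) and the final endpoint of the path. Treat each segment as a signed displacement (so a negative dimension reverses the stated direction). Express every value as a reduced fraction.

Apply edit: d1 := 2
  d6 = d4*3 + 8 = 26
  d7 = d1/3 - d2*2 + d6 = 18
  d8 = d4*5 = 30
  d9 = d7*2 - d2*5 = 43/3
  d10 = d5*2 = 4
Walk from origin (0, 0):
  seg 1: up by d7 = 18 → (0, 18)
  seg 2: up by d1 = 2 → (0, 20)
  seg 3: left by d10 = 4 → (-4, 20)
  seg 4: up by d6 = 26 → (-4, 46)
  seg 5: left by d10 = 4 → (-8, 46)

d6 = 26
d7 = 18
d8 = 30
d9 = 43/3
d10 = 4
endpoint = (-8, 46)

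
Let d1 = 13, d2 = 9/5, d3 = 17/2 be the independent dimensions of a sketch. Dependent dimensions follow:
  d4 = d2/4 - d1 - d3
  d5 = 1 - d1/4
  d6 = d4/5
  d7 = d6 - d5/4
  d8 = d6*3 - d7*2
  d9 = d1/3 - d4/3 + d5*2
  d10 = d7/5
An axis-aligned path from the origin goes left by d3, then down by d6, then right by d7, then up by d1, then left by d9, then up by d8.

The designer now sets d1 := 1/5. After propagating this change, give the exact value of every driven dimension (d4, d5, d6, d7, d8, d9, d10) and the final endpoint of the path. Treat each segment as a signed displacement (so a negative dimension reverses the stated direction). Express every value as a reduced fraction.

d4 = -33/4
d5 = 19/20
d6 = -33/20
d7 = -151/80
d8 = -47/40
d9 = 283/60
d10 = -151/400
endpoint = (-725/48, 27/40)

Apply edit: d1 := 1/5
  d4 = d2/4 - d1 - d3 = -33/4
  d5 = 1 - d1/4 = 19/20
  d6 = d4/5 = -33/20
  d7 = d6 - d5/4 = -151/80
  d8 = d6*3 - d7*2 = -47/40
  d9 = d1/3 - d4/3 + d5*2 = 283/60
  d10 = d7/5 = -151/400
Walk from origin (0, 0):
  seg 1: left by d3 = 17/2 → (-17/2, 0)
  seg 2: down by d6 = -33/20 → (-17/2, 33/20)
  seg 3: right by d7 = -151/80 → (-831/80, 33/20)
  seg 4: up by d1 = 1/5 → (-831/80, 37/20)
  seg 5: left by d9 = 283/60 → (-725/48, 37/20)
  seg 6: up by d8 = -47/40 → (-725/48, 27/40)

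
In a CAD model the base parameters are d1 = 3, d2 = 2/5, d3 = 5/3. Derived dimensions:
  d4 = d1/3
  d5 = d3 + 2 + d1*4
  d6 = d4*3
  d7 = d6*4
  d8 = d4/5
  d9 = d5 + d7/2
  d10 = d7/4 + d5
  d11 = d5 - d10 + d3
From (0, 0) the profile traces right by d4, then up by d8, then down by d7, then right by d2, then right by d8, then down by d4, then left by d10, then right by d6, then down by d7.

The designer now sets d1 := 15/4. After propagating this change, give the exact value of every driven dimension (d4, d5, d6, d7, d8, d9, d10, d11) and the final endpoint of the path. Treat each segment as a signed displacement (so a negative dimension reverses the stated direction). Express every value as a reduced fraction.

d4 = 5/4
d5 = 56/3
d6 = 15/4
d7 = 15
d8 = 1/4
d9 = 157/6
d10 = 269/12
d11 = -25/12
endpoint = (-503/30, -31)

Apply edit: d1 := 15/4
  d4 = d1/3 = 5/4
  d5 = d3 + 2 + d1*4 = 56/3
  d6 = d4*3 = 15/4
  d7 = d6*4 = 15
  d8 = d4/5 = 1/4
  d9 = d5 + d7/2 = 157/6
  d10 = d7/4 + d5 = 269/12
  d11 = d5 - d10 + d3 = -25/12
Walk from origin (0, 0):
  seg 1: right by d4 = 5/4 → (5/4, 0)
  seg 2: up by d8 = 1/4 → (5/4, 1/4)
  seg 3: down by d7 = 15 → (5/4, -59/4)
  seg 4: right by d2 = 2/5 → (33/20, -59/4)
  seg 5: right by d8 = 1/4 → (19/10, -59/4)
  seg 6: down by d4 = 5/4 → (19/10, -16)
  seg 7: left by d10 = 269/12 → (-1231/60, -16)
  seg 8: right by d6 = 15/4 → (-503/30, -16)
  seg 9: down by d7 = 15 → (-503/30, -31)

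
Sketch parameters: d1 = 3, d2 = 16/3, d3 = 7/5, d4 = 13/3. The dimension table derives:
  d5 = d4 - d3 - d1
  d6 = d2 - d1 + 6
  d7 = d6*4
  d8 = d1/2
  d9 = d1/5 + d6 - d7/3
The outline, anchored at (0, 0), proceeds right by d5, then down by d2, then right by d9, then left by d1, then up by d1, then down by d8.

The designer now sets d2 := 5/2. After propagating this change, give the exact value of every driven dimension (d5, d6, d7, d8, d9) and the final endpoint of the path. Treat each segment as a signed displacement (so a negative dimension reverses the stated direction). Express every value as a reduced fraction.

d5 = -1/15
d6 = 11/2
d7 = 22
d8 = 3/2
d9 = -37/30
endpoint = (-43/10, -1)

Apply edit: d2 := 5/2
  d5 = d4 - d3 - d1 = -1/15
  d6 = d2 - d1 + 6 = 11/2
  d7 = d6*4 = 22
  d8 = d1/2 = 3/2
  d9 = d1/5 + d6 - d7/3 = -37/30
Walk from origin (0, 0):
  seg 1: right by d5 = -1/15 → (-1/15, 0)
  seg 2: down by d2 = 5/2 → (-1/15, -5/2)
  seg 3: right by d9 = -37/30 → (-13/10, -5/2)
  seg 4: left by d1 = 3 → (-43/10, -5/2)
  seg 5: up by d1 = 3 → (-43/10, 1/2)
  seg 6: down by d8 = 3/2 → (-43/10, -1)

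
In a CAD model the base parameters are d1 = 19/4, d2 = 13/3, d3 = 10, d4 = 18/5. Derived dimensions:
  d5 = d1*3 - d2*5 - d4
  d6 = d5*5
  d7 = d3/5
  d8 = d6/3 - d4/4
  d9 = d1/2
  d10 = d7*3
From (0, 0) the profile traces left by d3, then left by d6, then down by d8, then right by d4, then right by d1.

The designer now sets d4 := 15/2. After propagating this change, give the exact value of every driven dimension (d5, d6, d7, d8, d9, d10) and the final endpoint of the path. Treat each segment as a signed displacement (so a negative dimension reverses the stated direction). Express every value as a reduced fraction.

Apply edit: d4 := 15/2
  d5 = d1*3 - d2*5 - d4 = -179/12
  d6 = d5*5 = -895/12
  d7 = d3/5 = 2
  d8 = d6/3 - d4/4 = -1925/72
  d9 = d1/2 = 19/8
  d10 = d7*3 = 6
Walk from origin (0, 0):
  seg 1: left by d3 = 10 → (-10, 0)
  seg 2: left by d6 = -895/12 → (775/12, 0)
  seg 3: down by d8 = -1925/72 → (775/12, 1925/72)
  seg 4: right by d4 = 15/2 → (865/12, 1925/72)
  seg 5: right by d1 = 19/4 → (461/6, 1925/72)

d5 = -179/12
d6 = -895/12
d7 = 2
d8 = -1925/72
d9 = 19/8
d10 = 6
endpoint = (461/6, 1925/72)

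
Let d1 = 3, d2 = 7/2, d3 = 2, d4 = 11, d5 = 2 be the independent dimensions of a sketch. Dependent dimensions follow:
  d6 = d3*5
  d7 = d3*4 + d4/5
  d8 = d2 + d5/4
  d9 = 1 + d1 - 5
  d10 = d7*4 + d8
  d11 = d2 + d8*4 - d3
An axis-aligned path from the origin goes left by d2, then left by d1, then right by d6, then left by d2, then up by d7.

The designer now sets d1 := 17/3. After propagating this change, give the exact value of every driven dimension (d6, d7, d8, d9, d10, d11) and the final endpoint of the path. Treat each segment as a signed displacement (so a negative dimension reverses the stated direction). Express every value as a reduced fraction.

Apply edit: d1 := 17/3
  d6 = d3*5 = 10
  d7 = d3*4 + d4/5 = 51/5
  d8 = d2 + d5/4 = 4
  d9 = 1 + d1 - 5 = 5/3
  d10 = d7*4 + d8 = 224/5
  d11 = d2 + d8*4 - d3 = 35/2
Walk from origin (0, 0):
  seg 1: left by d2 = 7/2 → (-7/2, 0)
  seg 2: left by d1 = 17/3 → (-55/6, 0)
  seg 3: right by d6 = 10 → (5/6, 0)
  seg 4: left by d2 = 7/2 → (-8/3, 0)
  seg 5: up by d7 = 51/5 → (-8/3, 51/5)

d6 = 10
d7 = 51/5
d8 = 4
d9 = 5/3
d10 = 224/5
d11 = 35/2
endpoint = (-8/3, 51/5)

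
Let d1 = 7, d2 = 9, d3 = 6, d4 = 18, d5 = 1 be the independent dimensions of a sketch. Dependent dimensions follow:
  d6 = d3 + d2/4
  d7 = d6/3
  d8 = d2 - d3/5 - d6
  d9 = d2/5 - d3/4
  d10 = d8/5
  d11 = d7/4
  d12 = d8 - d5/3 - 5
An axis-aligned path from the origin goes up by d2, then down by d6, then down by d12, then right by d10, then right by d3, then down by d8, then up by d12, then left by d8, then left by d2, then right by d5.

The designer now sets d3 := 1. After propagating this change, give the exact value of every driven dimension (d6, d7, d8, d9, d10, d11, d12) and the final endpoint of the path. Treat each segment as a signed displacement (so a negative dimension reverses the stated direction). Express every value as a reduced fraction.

Apply edit: d3 := 1
  d6 = d3 + d2/4 = 13/4
  d7 = d6/3 = 13/12
  d8 = d2 - d3/5 - d6 = 111/20
  d9 = d2/5 - d3/4 = 31/20
  d10 = d8/5 = 111/100
  d11 = d7/4 = 13/48
  d12 = d8 - d5/3 - 5 = 13/60
Walk from origin (0, 0):
  seg 1: up by d2 = 9 → (0, 9)
  seg 2: down by d6 = 13/4 → (0, 23/4)
  seg 3: down by d12 = 13/60 → (0, 83/15)
  seg 4: right by d10 = 111/100 → (111/100, 83/15)
  seg 5: right by d3 = 1 → (211/100, 83/15)
  seg 6: down by d8 = 111/20 → (211/100, -1/60)
  seg 7: up by d12 = 13/60 → (211/100, 1/5)
  seg 8: left by d8 = 111/20 → (-86/25, 1/5)
  seg 9: left by d2 = 9 → (-311/25, 1/5)
  seg 10: right by d5 = 1 → (-286/25, 1/5)

d6 = 13/4
d7 = 13/12
d8 = 111/20
d9 = 31/20
d10 = 111/100
d11 = 13/48
d12 = 13/60
endpoint = (-286/25, 1/5)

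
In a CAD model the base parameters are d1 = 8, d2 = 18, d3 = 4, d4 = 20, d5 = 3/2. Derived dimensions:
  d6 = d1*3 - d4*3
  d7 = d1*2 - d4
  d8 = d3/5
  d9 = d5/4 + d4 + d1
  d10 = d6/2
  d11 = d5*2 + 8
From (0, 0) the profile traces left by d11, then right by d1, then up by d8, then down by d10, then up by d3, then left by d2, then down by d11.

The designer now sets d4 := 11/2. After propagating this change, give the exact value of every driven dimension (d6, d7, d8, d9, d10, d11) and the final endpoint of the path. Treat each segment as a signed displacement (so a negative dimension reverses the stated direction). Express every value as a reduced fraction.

d6 = 15/2
d7 = 21/2
d8 = 4/5
d9 = 111/8
d10 = 15/4
d11 = 11
endpoint = (-21, -199/20)

Apply edit: d4 := 11/2
  d6 = d1*3 - d4*3 = 15/2
  d7 = d1*2 - d4 = 21/2
  d8 = d3/5 = 4/5
  d9 = d5/4 + d4 + d1 = 111/8
  d10 = d6/2 = 15/4
  d11 = d5*2 + 8 = 11
Walk from origin (0, 0):
  seg 1: left by d11 = 11 → (-11, 0)
  seg 2: right by d1 = 8 → (-3, 0)
  seg 3: up by d8 = 4/5 → (-3, 4/5)
  seg 4: down by d10 = 15/4 → (-3, -59/20)
  seg 5: up by d3 = 4 → (-3, 21/20)
  seg 6: left by d2 = 18 → (-21, 21/20)
  seg 7: down by d11 = 11 → (-21, -199/20)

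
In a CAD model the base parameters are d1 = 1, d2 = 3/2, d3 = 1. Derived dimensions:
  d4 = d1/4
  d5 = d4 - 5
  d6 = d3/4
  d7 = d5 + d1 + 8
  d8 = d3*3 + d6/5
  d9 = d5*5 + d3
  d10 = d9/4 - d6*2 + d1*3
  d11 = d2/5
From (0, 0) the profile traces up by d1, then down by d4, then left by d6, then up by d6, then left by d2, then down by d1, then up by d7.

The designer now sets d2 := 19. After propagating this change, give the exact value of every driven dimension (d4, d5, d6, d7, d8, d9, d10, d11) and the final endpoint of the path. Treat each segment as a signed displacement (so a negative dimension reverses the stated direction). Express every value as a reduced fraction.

Apply edit: d2 := 19
  d4 = d1/4 = 1/4
  d5 = d4 - 5 = -19/4
  d6 = d3/4 = 1/4
  d7 = d5 + d1 + 8 = 17/4
  d8 = d3*3 + d6/5 = 61/20
  d9 = d5*5 + d3 = -91/4
  d10 = d9/4 - d6*2 + d1*3 = -51/16
  d11 = d2/5 = 19/5
Walk from origin (0, 0):
  seg 1: up by d1 = 1 → (0, 1)
  seg 2: down by d4 = 1/4 → (0, 3/4)
  seg 3: left by d6 = 1/4 → (-1/4, 3/4)
  seg 4: up by d6 = 1/4 → (-1/4, 1)
  seg 5: left by d2 = 19 → (-77/4, 1)
  seg 6: down by d1 = 1 → (-77/4, 0)
  seg 7: up by d7 = 17/4 → (-77/4, 17/4)

d4 = 1/4
d5 = -19/4
d6 = 1/4
d7 = 17/4
d8 = 61/20
d9 = -91/4
d10 = -51/16
d11 = 19/5
endpoint = (-77/4, 17/4)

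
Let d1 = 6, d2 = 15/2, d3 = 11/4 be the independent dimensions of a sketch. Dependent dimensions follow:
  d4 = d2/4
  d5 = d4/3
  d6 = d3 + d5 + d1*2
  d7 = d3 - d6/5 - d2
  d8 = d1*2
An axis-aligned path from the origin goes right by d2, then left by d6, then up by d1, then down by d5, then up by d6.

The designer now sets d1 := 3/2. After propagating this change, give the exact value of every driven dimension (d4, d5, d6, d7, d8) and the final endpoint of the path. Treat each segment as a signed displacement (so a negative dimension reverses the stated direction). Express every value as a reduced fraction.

Apply edit: d1 := 3/2
  d4 = d2/4 = 15/8
  d5 = d4/3 = 5/8
  d6 = d3 + d5 + d1*2 = 51/8
  d7 = d3 - d6/5 - d2 = -241/40
  d8 = d1*2 = 3
Walk from origin (0, 0):
  seg 1: right by d2 = 15/2 → (15/2, 0)
  seg 2: left by d6 = 51/8 → (9/8, 0)
  seg 3: up by d1 = 3/2 → (9/8, 3/2)
  seg 4: down by d5 = 5/8 → (9/8, 7/8)
  seg 5: up by d6 = 51/8 → (9/8, 29/4)

d4 = 15/8
d5 = 5/8
d6 = 51/8
d7 = -241/40
d8 = 3
endpoint = (9/8, 29/4)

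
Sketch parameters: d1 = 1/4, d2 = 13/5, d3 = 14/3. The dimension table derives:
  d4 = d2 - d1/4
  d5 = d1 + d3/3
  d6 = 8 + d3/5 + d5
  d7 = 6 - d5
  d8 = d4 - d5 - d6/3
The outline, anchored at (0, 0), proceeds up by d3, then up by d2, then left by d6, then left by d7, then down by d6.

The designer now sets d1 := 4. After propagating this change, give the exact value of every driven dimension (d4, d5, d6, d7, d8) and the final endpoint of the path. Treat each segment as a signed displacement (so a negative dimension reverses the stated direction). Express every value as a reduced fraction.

Apply edit: d1 := 4
  d4 = d2 - d1/4 = 8/5
  d5 = d1 + d3/3 = 50/9
  d6 = 8 + d3/5 + d5 = 652/45
  d7 = 6 - d5 = 4/9
  d8 = d4 - d5 - d6/3 = -1186/135
Walk from origin (0, 0):
  seg 1: up by d3 = 14/3 → (0, 14/3)
  seg 2: up by d2 = 13/5 → (0, 109/15)
  seg 3: left by d6 = 652/45 → (-652/45, 109/15)
  seg 4: left by d7 = 4/9 → (-224/15, 109/15)
  seg 5: down by d6 = 652/45 → (-224/15, -65/9)

d4 = 8/5
d5 = 50/9
d6 = 652/45
d7 = 4/9
d8 = -1186/135
endpoint = (-224/15, -65/9)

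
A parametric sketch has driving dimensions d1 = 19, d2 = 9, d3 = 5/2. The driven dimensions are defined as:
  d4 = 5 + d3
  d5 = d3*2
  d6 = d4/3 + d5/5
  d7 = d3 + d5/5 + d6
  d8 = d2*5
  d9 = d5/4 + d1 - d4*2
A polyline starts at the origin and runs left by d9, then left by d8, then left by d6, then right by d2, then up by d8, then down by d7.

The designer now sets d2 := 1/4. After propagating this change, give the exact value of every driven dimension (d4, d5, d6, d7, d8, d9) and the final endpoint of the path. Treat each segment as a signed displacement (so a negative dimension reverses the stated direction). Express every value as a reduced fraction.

Apply edit: d2 := 1/4
  d4 = 5 + d3 = 15/2
  d5 = d3*2 = 5
  d6 = d4/3 + d5/5 = 7/2
  d7 = d3 + d5/5 + d6 = 7
  d8 = d2*5 = 5/4
  d9 = d5/4 + d1 - d4*2 = 21/4
Walk from origin (0, 0):
  seg 1: left by d9 = 21/4 → (-21/4, 0)
  seg 2: left by d8 = 5/4 → (-13/2, 0)
  seg 3: left by d6 = 7/2 → (-10, 0)
  seg 4: right by d2 = 1/4 → (-39/4, 0)
  seg 5: up by d8 = 5/4 → (-39/4, 5/4)
  seg 6: down by d7 = 7 → (-39/4, -23/4)

d4 = 15/2
d5 = 5
d6 = 7/2
d7 = 7
d8 = 5/4
d9 = 21/4
endpoint = (-39/4, -23/4)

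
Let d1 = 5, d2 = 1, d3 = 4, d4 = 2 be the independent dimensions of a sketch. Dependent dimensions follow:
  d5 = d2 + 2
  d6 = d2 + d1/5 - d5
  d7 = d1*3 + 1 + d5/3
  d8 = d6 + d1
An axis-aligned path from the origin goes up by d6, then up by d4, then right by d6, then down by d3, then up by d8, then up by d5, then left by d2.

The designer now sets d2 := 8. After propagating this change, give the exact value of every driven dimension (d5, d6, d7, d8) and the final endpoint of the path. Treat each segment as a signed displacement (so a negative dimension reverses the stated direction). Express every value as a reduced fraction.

Apply edit: d2 := 8
  d5 = d2 + 2 = 10
  d6 = d2 + d1/5 - d5 = -1
  d7 = d1*3 + 1 + d5/3 = 58/3
  d8 = d6 + d1 = 4
Walk from origin (0, 0):
  seg 1: up by d6 = -1 → (0, -1)
  seg 2: up by d4 = 2 → (0, 1)
  seg 3: right by d6 = -1 → (-1, 1)
  seg 4: down by d3 = 4 → (-1, -3)
  seg 5: up by d8 = 4 → (-1, 1)
  seg 6: up by d5 = 10 → (-1, 11)
  seg 7: left by d2 = 8 → (-9, 11)

d5 = 10
d6 = -1
d7 = 58/3
d8 = 4
endpoint = (-9, 11)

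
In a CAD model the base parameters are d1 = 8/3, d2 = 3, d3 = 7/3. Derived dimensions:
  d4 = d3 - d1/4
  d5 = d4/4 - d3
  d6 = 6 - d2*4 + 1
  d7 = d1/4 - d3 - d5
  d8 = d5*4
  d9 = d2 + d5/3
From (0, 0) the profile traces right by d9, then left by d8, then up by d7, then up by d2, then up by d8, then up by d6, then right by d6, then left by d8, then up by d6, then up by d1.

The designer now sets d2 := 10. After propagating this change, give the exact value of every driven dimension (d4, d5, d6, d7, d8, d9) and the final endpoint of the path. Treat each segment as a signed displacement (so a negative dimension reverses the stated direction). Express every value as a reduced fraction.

Apply edit: d2 := 10
  d4 = d3 - d1/4 = 5/3
  d5 = d4/4 - d3 = -23/12
  d6 = 6 - d2*4 + 1 = -33
  d7 = d1/4 - d3 - d5 = 1/4
  d8 = d5*4 = -23/3
  d9 = d2 + d5/3 = 337/36
Walk from origin (0, 0):
  seg 1: right by d9 = 337/36 → (337/36, 0)
  seg 2: left by d8 = -23/3 → (613/36, 0)
  seg 3: up by d7 = 1/4 → (613/36, 1/4)
  seg 4: up by d2 = 10 → (613/36, 41/4)
  seg 5: up by d8 = -23/3 → (613/36, 31/12)
  seg 6: up by d6 = -33 → (613/36, -365/12)
  seg 7: right by d6 = -33 → (-575/36, -365/12)
  seg 8: left by d8 = -23/3 → (-299/36, -365/12)
  seg 9: up by d6 = -33 → (-299/36, -761/12)
  seg 10: up by d1 = 8/3 → (-299/36, -243/4)

d4 = 5/3
d5 = -23/12
d6 = -33
d7 = 1/4
d8 = -23/3
d9 = 337/36
endpoint = (-299/36, -243/4)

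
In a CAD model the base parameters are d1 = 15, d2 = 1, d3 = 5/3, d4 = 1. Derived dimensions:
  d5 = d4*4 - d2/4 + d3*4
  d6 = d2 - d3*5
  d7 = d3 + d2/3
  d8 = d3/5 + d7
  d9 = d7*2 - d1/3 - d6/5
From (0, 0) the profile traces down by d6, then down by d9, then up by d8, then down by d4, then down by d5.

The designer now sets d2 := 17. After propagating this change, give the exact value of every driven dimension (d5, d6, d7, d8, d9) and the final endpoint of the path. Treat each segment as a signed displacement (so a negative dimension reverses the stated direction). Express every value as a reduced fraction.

Apply edit: d2 := 17
  d5 = d4*4 - d2/4 + d3*4 = 77/12
  d6 = d2 - d3*5 = 26/3
  d7 = d3 + d2/3 = 22/3
  d8 = d3/5 + d7 = 23/3
  d9 = d7*2 - d1/3 - d6/5 = 119/15
Walk from origin (0, 0):
  seg 1: down by d6 = 26/3 → (0, -26/3)
  seg 2: down by d9 = 119/15 → (0, -83/5)
  seg 3: up by d8 = 23/3 → (0, -134/15)
  seg 4: down by d4 = 1 → (0, -149/15)
  seg 5: down by d5 = 77/12 → (0, -327/20)

d5 = 77/12
d6 = 26/3
d7 = 22/3
d8 = 23/3
d9 = 119/15
endpoint = (0, -327/20)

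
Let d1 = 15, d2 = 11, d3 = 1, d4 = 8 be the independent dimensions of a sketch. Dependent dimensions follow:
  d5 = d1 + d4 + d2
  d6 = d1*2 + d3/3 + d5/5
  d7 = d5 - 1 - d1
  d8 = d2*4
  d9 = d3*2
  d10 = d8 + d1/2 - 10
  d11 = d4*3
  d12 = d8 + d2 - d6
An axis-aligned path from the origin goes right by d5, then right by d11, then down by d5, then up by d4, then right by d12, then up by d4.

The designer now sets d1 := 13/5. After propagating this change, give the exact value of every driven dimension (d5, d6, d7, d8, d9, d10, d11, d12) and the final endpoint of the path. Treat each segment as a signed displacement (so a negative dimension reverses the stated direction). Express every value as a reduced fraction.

d5 = 108/5
d6 = 739/75
d7 = 18
d8 = 44
d9 = 2
d10 = 353/10
d11 = 24
d12 = 3386/75
endpoint = (6806/75, -28/5)

Apply edit: d1 := 13/5
  d5 = d1 + d4 + d2 = 108/5
  d6 = d1*2 + d3/3 + d5/5 = 739/75
  d7 = d5 - 1 - d1 = 18
  d8 = d2*4 = 44
  d9 = d3*2 = 2
  d10 = d8 + d1/2 - 10 = 353/10
  d11 = d4*3 = 24
  d12 = d8 + d2 - d6 = 3386/75
Walk from origin (0, 0):
  seg 1: right by d5 = 108/5 → (108/5, 0)
  seg 2: right by d11 = 24 → (228/5, 0)
  seg 3: down by d5 = 108/5 → (228/5, -108/5)
  seg 4: up by d4 = 8 → (228/5, -68/5)
  seg 5: right by d12 = 3386/75 → (6806/75, -68/5)
  seg 6: up by d4 = 8 → (6806/75, -28/5)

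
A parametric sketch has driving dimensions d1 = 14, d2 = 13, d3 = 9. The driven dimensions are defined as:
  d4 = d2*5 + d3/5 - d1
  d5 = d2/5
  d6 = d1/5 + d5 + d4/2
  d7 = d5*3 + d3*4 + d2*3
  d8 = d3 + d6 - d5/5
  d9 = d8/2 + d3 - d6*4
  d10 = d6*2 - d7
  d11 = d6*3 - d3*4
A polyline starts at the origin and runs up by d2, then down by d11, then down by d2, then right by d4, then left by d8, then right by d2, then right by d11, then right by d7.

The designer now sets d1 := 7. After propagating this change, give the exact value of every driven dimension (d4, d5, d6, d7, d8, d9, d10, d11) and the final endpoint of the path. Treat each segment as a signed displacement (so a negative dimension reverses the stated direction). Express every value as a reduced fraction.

d4 = 299/5
d5 = 13/5
d6 = 339/10
d7 = 414/5
d8 = 2119/50
d9 = -10541/100
d10 = -15
d11 = 657/10
endpoint = (4473/25, -657/10)

Apply edit: d1 := 7
  d4 = d2*5 + d3/5 - d1 = 299/5
  d5 = d2/5 = 13/5
  d6 = d1/5 + d5 + d4/2 = 339/10
  d7 = d5*3 + d3*4 + d2*3 = 414/5
  d8 = d3 + d6 - d5/5 = 2119/50
  d9 = d8/2 + d3 - d6*4 = -10541/100
  d10 = d6*2 - d7 = -15
  d11 = d6*3 - d3*4 = 657/10
Walk from origin (0, 0):
  seg 1: up by d2 = 13 → (0, 13)
  seg 2: down by d11 = 657/10 → (0, -527/10)
  seg 3: down by d2 = 13 → (0, -657/10)
  seg 4: right by d4 = 299/5 → (299/5, -657/10)
  seg 5: left by d8 = 2119/50 → (871/50, -657/10)
  seg 6: right by d2 = 13 → (1521/50, -657/10)
  seg 7: right by d11 = 657/10 → (2403/25, -657/10)
  seg 8: right by d7 = 414/5 → (4473/25, -657/10)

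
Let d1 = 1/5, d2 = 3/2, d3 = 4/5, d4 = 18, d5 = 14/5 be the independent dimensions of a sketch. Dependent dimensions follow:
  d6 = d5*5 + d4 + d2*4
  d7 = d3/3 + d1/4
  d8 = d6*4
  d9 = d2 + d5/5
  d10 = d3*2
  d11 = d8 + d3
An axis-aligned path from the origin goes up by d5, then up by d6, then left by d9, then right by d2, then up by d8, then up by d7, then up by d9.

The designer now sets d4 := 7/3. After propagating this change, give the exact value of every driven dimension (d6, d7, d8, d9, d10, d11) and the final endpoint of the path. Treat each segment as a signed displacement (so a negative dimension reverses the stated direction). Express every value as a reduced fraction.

Apply edit: d4 := 7/3
  d6 = d5*5 + d4 + d2*4 = 67/3
  d7 = d3/3 + d1/4 = 19/60
  d8 = d6*4 = 268/3
  d9 = d2 + d5/5 = 103/50
  d10 = d3*2 = 8/5
  d11 = d8 + d3 = 1352/15
Walk from origin (0, 0):
  seg 1: up by d5 = 14/5 → (0, 14/5)
  seg 2: up by d6 = 67/3 → (0, 377/15)
  seg 3: left by d9 = 103/50 → (-103/50, 377/15)
  seg 4: right by d2 = 3/2 → (-14/25, 377/15)
  seg 5: up by d8 = 268/3 → (-14/25, 1717/15)
  seg 6: up by d7 = 19/60 → (-14/25, 6887/60)
  seg 7: up by d9 = 103/50 → (-14/25, 35053/300)

d6 = 67/3
d7 = 19/60
d8 = 268/3
d9 = 103/50
d10 = 8/5
d11 = 1352/15
endpoint = (-14/25, 35053/300)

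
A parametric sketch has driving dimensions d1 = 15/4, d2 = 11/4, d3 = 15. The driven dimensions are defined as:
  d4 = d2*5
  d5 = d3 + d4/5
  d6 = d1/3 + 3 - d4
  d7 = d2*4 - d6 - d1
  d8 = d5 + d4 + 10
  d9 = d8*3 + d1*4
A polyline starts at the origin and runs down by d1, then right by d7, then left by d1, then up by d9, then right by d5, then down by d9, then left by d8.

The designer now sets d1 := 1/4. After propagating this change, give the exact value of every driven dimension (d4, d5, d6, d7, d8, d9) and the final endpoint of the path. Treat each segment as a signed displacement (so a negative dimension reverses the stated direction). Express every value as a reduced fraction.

d4 = 55/4
d5 = 71/4
d6 = -32/3
d7 = 257/12
d8 = 83/2
d9 = 251/2
endpoint = (-31/12, -1/4)

Apply edit: d1 := 1/4
  d4 = d2*5 = 55/4
  d5 = d3 + d4/5 = 71/4
  d6 = d1/3 + 3 - d4 = -32/3
  d7 = d2*4 - d6 - d1 = 257/12
  d8 = d5 + d4 + 10 = 83/2
  d9 = d8*3 + d1*4 = 251/2
Walk from origin (0, 0):
  seg 1: down by d1 = 1/4 → (0, -1/4)
  seg 2: right by d7 = 257/12 → (257/12, -1/4)
  seg 3: left by d1 = 1/4 → (127/6, -1/4)
  seg 4: up by d9 = 251/2 → (127/6, 501/4)
  seg 5: right by d5 = 71/4 → (467/12, 501/4)
  seg 6: down by d9 = 251/2 → (467/12, -1/4)
  seg 7: left by d8 = 83/2 → (-31/12, -1/4)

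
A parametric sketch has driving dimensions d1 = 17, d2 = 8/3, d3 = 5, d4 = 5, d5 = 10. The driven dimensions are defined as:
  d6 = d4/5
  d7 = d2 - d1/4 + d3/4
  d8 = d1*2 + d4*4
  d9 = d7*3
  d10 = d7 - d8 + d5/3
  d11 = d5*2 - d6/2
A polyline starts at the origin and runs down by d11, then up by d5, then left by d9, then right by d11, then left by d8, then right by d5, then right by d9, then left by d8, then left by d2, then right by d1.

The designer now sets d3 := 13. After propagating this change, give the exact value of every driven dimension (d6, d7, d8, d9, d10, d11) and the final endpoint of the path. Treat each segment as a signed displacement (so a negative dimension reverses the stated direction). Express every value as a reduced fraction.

d6 = 1
d7 = 5/3
d8 = 54
d9 = 5
d10 = -49
d11 = 39/2
endpoint = (-385/6, -19/2)

Apply edit: d3 := 13
  d6 = d4/5 = 1
  d7 = d2 - d1/4 + d3/4 = 5/3
  d8 = d1*2 + d4*4 = 54
  d9 = d7*3 = 5
  d10 = d7 - d8 + d5/3 = -49
  d11 = d5*2 - d6/2 = 39/2
Walk from origin (0, 0):
  seg 1: down by d11 = 39/2 → (0, -39/2)
  seg 2: up by d5 = 10 → (0, -19/2)
  seg 3: left by d9 = 5 → (-5, -19/2)
  seg 4: right by d11 = 39/2 → (29/2, -19/2)
  seg 5: left by d8 = 54 → (-79/2, -19/2)
  seg 6: right by d5 = 10 → (-59/2, -19/2)
  seg 7: right by d9 = 5 → (-49/2, -19/2)
  seg 8: left by d8 = 54 → (-157/2, -19/2)
  seg 9: left by d2 = 8/3 → (-487/6, -19/2)
  seg 10: right by d1 = 17 → (-385/6, -19/2)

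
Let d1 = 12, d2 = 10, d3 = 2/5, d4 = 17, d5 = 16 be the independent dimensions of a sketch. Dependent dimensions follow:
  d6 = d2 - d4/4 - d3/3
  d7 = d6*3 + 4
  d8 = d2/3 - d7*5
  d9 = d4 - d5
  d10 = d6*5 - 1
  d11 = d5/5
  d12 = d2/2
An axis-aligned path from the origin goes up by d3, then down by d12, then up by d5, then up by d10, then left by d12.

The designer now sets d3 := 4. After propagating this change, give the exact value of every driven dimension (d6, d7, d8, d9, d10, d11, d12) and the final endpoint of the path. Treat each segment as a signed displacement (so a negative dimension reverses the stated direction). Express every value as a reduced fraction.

Apply edit: d3 := 4
  d6 = d2 - d4/4 - d3/3 = 53/12
  d7 = d6*3 + 4 = 69/4
  d8 = d2/3 - d7*5 = -995/12
  d9 = d4 - d5 = 1
  d10 = d6*5 - 1 = 253/12
  d11 = d5/5 = 16/5
  d12 = d2/2 = 5
Walk from origin (0, 0):
  seg 1: up by d3 = 4 → (0, 4)
  seg 2: down by d12 = 5 → (0, -1)
  seg 3: up by d5 = 16 → (0, 15)
  seg 4: up by d10 = 253/12 → (0, 433/12)
  seg 5: left by d12 = 5 → (-5, 433/12)

d6 = 53/12
d7 = 69/4
d8 = -995/12
d9 = 1
d10 = 253/12
d11 = 16/5
d12 = 5
endpoint = (-5, 433/12)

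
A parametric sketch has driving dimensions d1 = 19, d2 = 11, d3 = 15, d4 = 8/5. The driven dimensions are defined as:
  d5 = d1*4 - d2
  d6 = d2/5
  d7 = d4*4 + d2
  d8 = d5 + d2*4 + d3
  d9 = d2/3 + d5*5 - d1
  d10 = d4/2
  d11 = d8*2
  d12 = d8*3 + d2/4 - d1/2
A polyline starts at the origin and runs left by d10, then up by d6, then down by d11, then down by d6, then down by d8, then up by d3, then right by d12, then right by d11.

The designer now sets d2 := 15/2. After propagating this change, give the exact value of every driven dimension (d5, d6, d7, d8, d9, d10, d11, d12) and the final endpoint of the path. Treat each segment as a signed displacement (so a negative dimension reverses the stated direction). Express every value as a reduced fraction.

d5 = 137/2
d6 = 3/2
d7 = 139/10
d8 = 227/2
d9 = 326
d10 = 4/5
d11 = 227
d12 = 2663/8
endpoint = (22363/40, -651/2)

Apply edit: d2 := 15/2
  d5 = d1*4 - d2 = 137/2
  d6 = d2/5 = 3/2
  d7 = d4*4 + d2 = 139/10
  d8 = d5 + d2*4 + d3 = 227/2
  d9 = d2/3 + d5*5 - d1 = 326
  d10 = d4/2 = 4/5
  d11 = d8*2 = 227
  d12 = d8*3 + d2/4 - d1/2 = 2663/8
Walk from origin (0, 0):
  seg 1: left by d10 = 4/5 → (-4/5, 0)
  seg 2: up by d6 = 3/2 → (-4/5, 3/2)
  seg 3: down by d11 = 227 → (-4/5, -451/2)
  seg 4: down by d6 = 3/2 → (-4/5, -227)
  seg 5: down by d8 = 227/2 → (-4/5, -681/2)
  seg 6: up by d3 = 15 → (-4/5, -651/2)
  seg 7: right by d12 = 2663/8 → (13283/40, -651/2)
  seg 8: right by d11 = 227 → (22363/40, -651/2)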